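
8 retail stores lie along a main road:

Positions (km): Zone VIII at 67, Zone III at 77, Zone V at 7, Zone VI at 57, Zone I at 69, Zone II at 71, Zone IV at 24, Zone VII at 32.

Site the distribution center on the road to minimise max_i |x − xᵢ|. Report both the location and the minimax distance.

The 1-center on a line is the midpoint of the two extreme points: leftmost at 7, rightmost at 77.
Optimal location = (7 + 77)/2 = 42; maximum distance = (77 − 7)/2 = 35.

location 42, max distance 35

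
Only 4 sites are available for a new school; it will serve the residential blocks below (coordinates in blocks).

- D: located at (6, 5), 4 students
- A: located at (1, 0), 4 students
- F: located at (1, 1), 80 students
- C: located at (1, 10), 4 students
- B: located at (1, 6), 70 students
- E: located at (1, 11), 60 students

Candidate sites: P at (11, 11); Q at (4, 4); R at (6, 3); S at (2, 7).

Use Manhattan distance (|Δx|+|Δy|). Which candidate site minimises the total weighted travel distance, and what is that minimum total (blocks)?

S, total 1072 blocks

Total weighted distance at each candidate:
  P (11, 11): total = 3422
  Q (4, 4): total = 1506
  R (6, 3): total = 1988
  S (2, 7): total = 1072
Minimum is at S with total 1072 blocks.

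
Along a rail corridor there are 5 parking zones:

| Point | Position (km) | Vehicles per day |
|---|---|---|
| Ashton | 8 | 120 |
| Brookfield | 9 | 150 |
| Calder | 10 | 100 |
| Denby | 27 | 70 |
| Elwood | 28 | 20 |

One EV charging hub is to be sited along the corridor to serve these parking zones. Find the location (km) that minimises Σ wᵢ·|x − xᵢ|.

x = 9

For a sum of weighted absolute distances on a line, the optimum is the weighted median (not the mean). Total weight W = 460; half-weight = 230.
Sort by position and accumulate weight:
  km 8 (Ashton, w=120) → cum 120
  km 9 (Brookfield, w=150) → cum 270  ≥ 230 → median here
  km 10 (Calder, w=100) → cum 370
  km 27 (Denby, w=70) → cum 440
  km 28 (Elwood, w=20) → cum 460
Optimal location: km 9.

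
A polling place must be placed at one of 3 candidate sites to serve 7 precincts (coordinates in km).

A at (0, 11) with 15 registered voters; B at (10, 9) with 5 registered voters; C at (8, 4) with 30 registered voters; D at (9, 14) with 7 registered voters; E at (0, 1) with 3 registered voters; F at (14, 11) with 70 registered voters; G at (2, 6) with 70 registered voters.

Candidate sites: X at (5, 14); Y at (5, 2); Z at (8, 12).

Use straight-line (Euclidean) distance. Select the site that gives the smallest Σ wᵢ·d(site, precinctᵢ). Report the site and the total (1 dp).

Z, total 1455.2 km

Total weighted distance at each candidate:
  X (5, 14): total = 1768.0
  Y (5, 2): total = 1650.4
  Z (8, 12): total = 1455.2
Minimum is at Z with total 1455.2 km.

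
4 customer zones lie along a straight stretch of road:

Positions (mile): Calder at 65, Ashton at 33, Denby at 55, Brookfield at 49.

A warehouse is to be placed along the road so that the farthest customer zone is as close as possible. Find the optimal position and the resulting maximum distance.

location 49, max distance 16

The 1-center on a line is the midpoint of the two extreme points: leftmost at 33, rightmost at 65.
Optimal location = (33 + 65)/2 = 49; maximum distance = (65 − 33)/2 = 16.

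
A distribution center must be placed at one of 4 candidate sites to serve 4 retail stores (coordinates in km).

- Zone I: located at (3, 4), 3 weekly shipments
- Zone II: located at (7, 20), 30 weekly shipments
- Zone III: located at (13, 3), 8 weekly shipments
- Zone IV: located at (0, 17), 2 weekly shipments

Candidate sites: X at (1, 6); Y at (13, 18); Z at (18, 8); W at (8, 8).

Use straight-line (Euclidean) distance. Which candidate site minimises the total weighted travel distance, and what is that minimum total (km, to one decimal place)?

Y, total 387.4 km

Total weighted distance at each candidate:
  X (1, 6): total = 586.5
  Y (13, 18): total = 387.4
  Z (18, 8): total = 631.8
  W (8, 8): total = 461.1
Minimum is at Y with total 387.4 km.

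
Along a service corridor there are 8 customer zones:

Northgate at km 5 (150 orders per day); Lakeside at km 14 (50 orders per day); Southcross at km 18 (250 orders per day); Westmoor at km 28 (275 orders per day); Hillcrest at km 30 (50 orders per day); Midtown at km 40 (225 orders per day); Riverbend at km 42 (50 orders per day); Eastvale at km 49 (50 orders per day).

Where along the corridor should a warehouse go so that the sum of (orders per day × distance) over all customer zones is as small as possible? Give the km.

For a sum of weighted absolute distances on a line, the optimum is the weighted median (not the mean). Total weight W = 1100; half-weight = 550.
Sort by position and accumulate weight:
  km 5 (Northgate, w=150) → cum 150
  km 14 (Lakeside, w=50) → cum 200
  km 18 (Southcross, w=250) → cum 450
  km 28 (Westmoor, w=275) → cum 725  ≥ 550 → median here
  km 30 (Hillcrest, w=50) → cum 775
  km 40 (Midtown, w=225) → cum 1000
  km 42 (Riverbend, w=50) → cum 1050
  km 49 (Eastvale, w=50) → cum 1100
Optimal location: km 28.

x = 28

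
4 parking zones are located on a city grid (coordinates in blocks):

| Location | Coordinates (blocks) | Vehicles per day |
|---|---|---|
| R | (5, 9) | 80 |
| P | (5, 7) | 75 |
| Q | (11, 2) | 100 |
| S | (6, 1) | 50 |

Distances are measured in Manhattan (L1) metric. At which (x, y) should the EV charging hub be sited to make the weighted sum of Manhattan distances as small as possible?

(5, 7)

Manhattan distance separates: Σwᵢ(|x−xᵢ|+|y−yᵢ|) = Σwᵢ|x−xᵢ| + Σwᵢ|y−yᵢ|, so x and y are optimised independently as 1-D weighted medians.
Total weight W = 305; half = 152.5.
x-coordinate, sorted with cumulative weight:
  x=5 (R, w=80) cum 80
  x=5 (P, w=75) cum 155  ← median
  x=6 (S, w=50) cum 205
  x=11 (Q, w=100) cum 305
⇒ x* = 5
y-coordinate, sorted with cumulative weight:
  y=1 (S, w=50) cum 50
  y=2 (Q, w=100) cum 150
  y=7 (P, w=75) cum 225  ← median
  y=9 (R, w=80) cum 305
⇒ y* = 7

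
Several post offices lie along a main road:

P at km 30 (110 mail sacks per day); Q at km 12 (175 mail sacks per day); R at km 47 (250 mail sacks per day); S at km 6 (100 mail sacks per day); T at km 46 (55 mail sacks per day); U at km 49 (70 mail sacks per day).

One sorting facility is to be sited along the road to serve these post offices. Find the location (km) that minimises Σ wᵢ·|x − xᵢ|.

x = 30

For a sum of weighted absolute distances on a line, the optimum is the weighted median (not the mean). Total weight W = 760; half-weight = 380.
Sort by position and accumulate weight:
  km 6 (S, w=100) → cum 100
  km 12 (Q, w=175) → cum 275
  km 30 (P, w=110) → cum 385  ≥ 380 → median here
  km 46 (T, w=55) → cum 440
  km 47 (R, w=250) → cum 690
  km 49 (U, w=70) → cum 760
Optimal location: km 30.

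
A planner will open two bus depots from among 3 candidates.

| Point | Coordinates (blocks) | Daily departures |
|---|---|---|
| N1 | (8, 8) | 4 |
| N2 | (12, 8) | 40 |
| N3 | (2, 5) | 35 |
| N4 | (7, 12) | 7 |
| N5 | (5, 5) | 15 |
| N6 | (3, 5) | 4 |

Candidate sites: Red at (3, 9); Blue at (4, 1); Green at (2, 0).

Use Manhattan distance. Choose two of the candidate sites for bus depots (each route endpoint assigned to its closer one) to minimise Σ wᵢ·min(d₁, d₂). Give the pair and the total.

{Red, Blue}, total 739

Evaluate every pair (each demand assigned to the nearer of the two):
  {Red, Blue}: total = 739
  {Red, Green}: total = 754
  {Blue, Green}: total = 1012
Best pair: {Red, Blue} with total 739.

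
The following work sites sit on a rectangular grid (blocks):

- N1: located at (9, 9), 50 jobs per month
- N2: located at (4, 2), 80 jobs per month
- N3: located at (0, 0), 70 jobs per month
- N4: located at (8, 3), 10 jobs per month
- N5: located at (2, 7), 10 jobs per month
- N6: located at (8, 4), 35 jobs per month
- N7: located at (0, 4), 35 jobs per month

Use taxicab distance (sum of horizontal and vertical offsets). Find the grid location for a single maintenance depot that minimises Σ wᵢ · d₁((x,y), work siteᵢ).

(4, 2)

Manhattan distance separates: Σwᵢ(|x−xᵢ|+|y−yᵢ|) = Σwᵢ|x−xᵢ| + Σwᵢ|y−yᵢ|, so x and y are optimised independently as 1-D weighted medians.
Total weight W = 290; half = 145.
x-coordinate, sorted with cumulative weight:
  x=0 (N3, w=70) cum 70
  x=0 (N7, w=35) cum 105
  x=2 (N5, w=10) cum 115
  x=4 (N2, w=80) cum 195  ← median
  x=8 (N4, w=10) cum 205
  x=8 (N6, w=35) cum 240
  x=9 (N1, w=50) cum 290
⇒ x* = 4
y-coordinate, sorted with cumulative weight:
  y=0 (N3, w=70) cum 70
  y=2 (N2, w=80) cum 150  ← median
  y=3 (N4, w=10) cum 160
  y=4 (N6, w=35) cum 195
  y=4 (N7, w=35) cum 230
  y=7 (N5, w=10) cum 240
  y=9 (N1, w=50) cum 290
⇒ y* = 2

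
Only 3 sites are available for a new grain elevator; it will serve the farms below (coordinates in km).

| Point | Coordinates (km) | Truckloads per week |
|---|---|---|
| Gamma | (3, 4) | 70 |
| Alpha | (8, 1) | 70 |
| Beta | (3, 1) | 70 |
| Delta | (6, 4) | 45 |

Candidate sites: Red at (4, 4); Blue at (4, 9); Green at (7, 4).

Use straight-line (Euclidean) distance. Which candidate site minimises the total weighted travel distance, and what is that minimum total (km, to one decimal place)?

Total weighted distance at each candidate:
  Red (4, 4): total = 731.4
  Blue (4, 9): total = 1789.7
  Green (7, 4): total = 896.4
Minimum is at Red with total 731.4 km.

Red, total 731.4 km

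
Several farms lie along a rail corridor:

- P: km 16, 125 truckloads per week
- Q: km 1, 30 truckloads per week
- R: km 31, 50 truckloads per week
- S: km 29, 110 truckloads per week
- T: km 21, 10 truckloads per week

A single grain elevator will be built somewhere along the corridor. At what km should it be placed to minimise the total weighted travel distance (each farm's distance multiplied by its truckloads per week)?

x = 21

For a sum of weighted absolute distances on a line, the optimum is the weighted median (not the mean). Total weight W = 325; half-weight = 162.5.
Sort by position and accumulate weight:
  km 1 (Q, w=30) → cum 30
  km 16 (P, w=125) → cum 155
  km 21 (T, w=10) → cum 165  ≥ 162.5 → median here
  km 29 (S, w=110) → cum 275
  km 31 (R, w=50) → cum 325
Optimal location: km 21.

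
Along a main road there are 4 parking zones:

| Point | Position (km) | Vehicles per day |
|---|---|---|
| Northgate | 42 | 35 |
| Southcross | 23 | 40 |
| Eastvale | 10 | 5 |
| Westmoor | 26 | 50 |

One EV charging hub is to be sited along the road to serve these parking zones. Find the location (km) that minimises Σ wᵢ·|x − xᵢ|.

x = 26

For a sum of weighted absolute distances on a line, the optimum is the weighted median (not the mean). Total weight W = 130; half-weight = 65.
Sort by position and accumulate weight:
  km 10 (Eastvale, w=5) → cum 5
  km 23 (Southcross, w=40) → cum 45
  km 26 (Westmoor, w=50) → cum 95  ≥ 65 → median here
  km 42 (Northgate, w=35) → cum 130
Optimal location: km 26.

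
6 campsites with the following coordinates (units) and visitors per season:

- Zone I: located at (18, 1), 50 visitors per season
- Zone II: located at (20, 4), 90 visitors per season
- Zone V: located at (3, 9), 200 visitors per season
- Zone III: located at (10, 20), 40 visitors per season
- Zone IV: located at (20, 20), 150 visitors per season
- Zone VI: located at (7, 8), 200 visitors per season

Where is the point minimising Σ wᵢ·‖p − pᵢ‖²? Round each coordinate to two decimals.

(11.10, 10.42)

The minimiser of Σwᵢ‖p−pᵢ‖² is the weighted centroid p* = (Σwᵢpᵢ)/(Σwᵢ).
Σwᵢ = 730.
Σwᵢxᵢ = 50·18 + 90·20 + 200·3 + 40·10 + 150·20 + 200·7 = 8100.
Σwᵢyᵢ = 50·1 + 90·4 + 200·9 + 40·20 + 150·20 + 200·8 = 7610.
x* = 8100/730 = 11.10, y* = 7610/730 = 10.42.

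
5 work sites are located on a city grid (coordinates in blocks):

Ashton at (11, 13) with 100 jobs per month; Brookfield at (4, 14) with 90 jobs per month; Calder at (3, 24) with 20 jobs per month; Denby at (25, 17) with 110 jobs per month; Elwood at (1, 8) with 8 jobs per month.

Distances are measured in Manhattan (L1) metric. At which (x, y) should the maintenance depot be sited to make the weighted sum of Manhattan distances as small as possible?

Manhattan distance separates: Σwᵢ(|x−xᵢ|+|y−yᵢ|) = Σwᵢ|x−xᵢ| + Σwᵢ|y−yᵢ|, so x and y are optimised independently as 1-D weighted medians.
Total weight W = 328; half = 164.
x-coordinate, sorted with cumulative weight:
  x=1 (Elwood, w=8) cum 8
  x=3 (Calder, w=20) cum 28
  x=4 (Brookfield, w=90) cum 118
  x=11 (Ashton, w=100) cum 218  ← median
  x=25 (Denby, w=110) cum 328
⇒ x* = 11
y-coordinate, sorted with cumulative weight:
  y=8 (Elwood, w=8) cum 8
  y=13 (Ashton, w=100) cum 108
  y=14 (Brookfield, w=90) cum 198  ← median
  y=17 (Denby, w=110) cum 308
  y=24 (Calder, w=20) cum 328
⇒ y* = 14

(11, 14)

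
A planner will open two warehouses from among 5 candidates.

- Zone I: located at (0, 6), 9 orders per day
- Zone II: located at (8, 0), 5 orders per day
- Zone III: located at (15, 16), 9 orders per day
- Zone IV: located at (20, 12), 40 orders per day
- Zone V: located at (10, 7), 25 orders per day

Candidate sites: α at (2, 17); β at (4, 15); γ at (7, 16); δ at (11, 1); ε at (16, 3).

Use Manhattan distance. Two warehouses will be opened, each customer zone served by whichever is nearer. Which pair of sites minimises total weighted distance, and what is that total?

Evaluate every pair (each demand assigned to the nearer of the two):
  {δ, ε}: total = 985
  {β, ε}: total = 1050
  {γ, ε}: total = 1050
  {α, ε}: total = 1068
  {γ, δ}: total = 1091
  {β, δ}: total = 1180
  {α, δ}: total = 1238
  {α, γ}: total = 1254
  {β, γ}: total = 1254
  {α, β}: total = 1430
Best pair: {δ, ε} with total 985.

{δ, ε}, total 985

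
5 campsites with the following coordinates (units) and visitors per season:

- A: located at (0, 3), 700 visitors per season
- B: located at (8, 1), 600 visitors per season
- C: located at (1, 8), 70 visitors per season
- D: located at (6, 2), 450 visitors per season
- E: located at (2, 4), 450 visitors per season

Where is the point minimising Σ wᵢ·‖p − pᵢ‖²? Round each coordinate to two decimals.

The minimiser of Σwᵢ‖p−pᵢ‖² is the weighted centroid p* = (Σwᵢpᵢ)/(Σwᵢ).
Σwᵢ = 2270.
Σwᵢxᵢ = 700·0 + 600·8 + 70·1 + 450·6 + 450·2 = 8470.
Σwᵢyᵢ = 700·3 + 600·1 + 70·8 + 450·2 + 450·4 = 5960.
x* = 8470/2270 = 3.73, y* = 5960/2270 = 2.63.

(3.73, 2.63)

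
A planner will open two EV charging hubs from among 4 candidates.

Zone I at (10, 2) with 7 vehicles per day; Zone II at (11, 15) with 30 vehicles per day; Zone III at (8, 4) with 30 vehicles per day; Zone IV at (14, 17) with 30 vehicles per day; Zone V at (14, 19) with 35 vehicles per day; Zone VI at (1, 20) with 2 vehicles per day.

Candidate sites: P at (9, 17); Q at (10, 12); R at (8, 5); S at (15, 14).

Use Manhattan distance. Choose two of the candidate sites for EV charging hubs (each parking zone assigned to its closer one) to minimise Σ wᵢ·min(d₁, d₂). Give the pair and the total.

Evaluate every pair (each demand assigned to the nearer of the two):
  {R, S}: total = 585
  {P, R}: total = 602
  {Q, S}: total = 854
  {Q, R}: total = 874
  {P, Q}: total = 907
  {P, S}: total = 1004
Best pair: {R, S} with total 585.

{R, S}, total 585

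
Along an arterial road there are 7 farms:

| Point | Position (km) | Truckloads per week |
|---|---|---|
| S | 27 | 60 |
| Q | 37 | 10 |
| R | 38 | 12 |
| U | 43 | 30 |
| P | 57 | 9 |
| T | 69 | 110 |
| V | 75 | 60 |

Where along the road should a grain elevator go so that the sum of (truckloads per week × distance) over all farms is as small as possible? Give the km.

For a sum of weighted absolute distances on a line, the optimum is the weighted median (not the mean). Total weight W = 291; half-weight = 145.5.
Sort by position and accumulate weight:
  km 27 (S, w=60) → cum 60
  km 37 (Q, w=10) → cum 70
  km 38 (R, w=12) → cum 82
  km 43 (U, w=30) → cum 112
  km 57 (P, w=9) → cum 121
  km 69 (T, w=110) → cum 231  ≥ 145.5 → median here
  km 75 (V, w=60) → cum 291
Optimal location: km 69.

x = 69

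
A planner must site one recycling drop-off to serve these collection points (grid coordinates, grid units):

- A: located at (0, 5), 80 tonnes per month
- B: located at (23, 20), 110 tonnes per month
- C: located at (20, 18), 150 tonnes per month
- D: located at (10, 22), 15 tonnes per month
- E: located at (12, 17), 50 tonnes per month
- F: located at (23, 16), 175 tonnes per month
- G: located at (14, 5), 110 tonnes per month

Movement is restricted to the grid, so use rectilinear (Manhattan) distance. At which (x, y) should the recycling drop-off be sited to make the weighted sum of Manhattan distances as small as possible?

(20, 16)

Manhattan distance separates: Σwᵢ(|x−xᵢ|+|y−yᵢ|) = Σwᵢ|x−xᵢ| + Σwᵢ|y−yᵢ|, so x and y are optimised independently as 1-D weighted medians.
Total weight W = 690; half = 345.
x-coordinate, sorted with cumulative weight:
  x=0 (A, w=80) cum 80
  x=10 (D, w=15) cum 95
  x=12 (E, w=50) cum 145
  x=14 (G, w=110) cum 255
  x=20 (C, w=150) cum 405  ← median
  x=23 (B, w=110) cum 515
  x=23 (F, w=175) cum 690
⇒ x* = 20
y-coordinate, sorted with cumulative weight:
  y=5 (A, w=80) cum 80
  y=5 (G, w=110) cum 190
  y=16 (F, w=175) cum 365  ← median
  y=17 (E, w=50) cum 415
  y=18 (C, w=150) cum 565
  y=20 (B, w=110) cum 675
  y=22 (D, w=15) cum 690
⇒ y* = 16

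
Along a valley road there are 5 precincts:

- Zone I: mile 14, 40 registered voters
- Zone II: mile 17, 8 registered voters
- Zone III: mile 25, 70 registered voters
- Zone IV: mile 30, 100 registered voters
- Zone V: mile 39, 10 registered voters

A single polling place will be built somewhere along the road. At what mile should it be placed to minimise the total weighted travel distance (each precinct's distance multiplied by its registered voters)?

x = 25

For a sum of weighted absolute distances on a line, the optimum is the weighted median (not the mean). Total weight W = 228; half-weight = 114.
Sort by position and accumulate weight:
  mile 14 (Zone I, w=40) → cum 40
  mile 17 (Zone II, w=8) → cum 48
  mile 25 (Zone III, w=70) → cum 118  ≥ 114 → median here
  mile 30 (Zone IV, w=100) → cum 218
  mile 39 (Zone V, w=10) → cum 228
Optimal location: mile 25.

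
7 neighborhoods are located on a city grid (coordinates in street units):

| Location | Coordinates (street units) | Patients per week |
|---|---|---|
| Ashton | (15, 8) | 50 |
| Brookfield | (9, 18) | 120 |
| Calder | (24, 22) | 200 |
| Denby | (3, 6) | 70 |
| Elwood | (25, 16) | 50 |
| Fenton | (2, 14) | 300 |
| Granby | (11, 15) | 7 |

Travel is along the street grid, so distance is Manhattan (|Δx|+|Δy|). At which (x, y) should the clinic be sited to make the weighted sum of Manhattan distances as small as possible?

(9, 14)

Manhattan distance separates: Σwᵢ(|x−xᵢ|+|y−yᵢ|) = Σwᵢ|x−xᵢ| + Σwᵢ|y−yᵢ|, so x and y are optimised independently as 1-D weighted medians.
Total weight W = 797; half = 398.5.
x-coordinate, sorted with cumulative weight:
  x=2 (Fenton, w=300) cum 300
  x=3 (Denby, w=70) cum 370
  x=9 (Brookfield, w=120) cum 490  ← median
  x=11 (Granby, w=7) cum 497
  x=15 (Ashton, w=50) cum 547
  x=24 (Calder, w=200) cum 747
  x=25 (Elwood, w=50) cum 797
⇒ x* = 9
y-coordinate, sorted with cumulative weight:
  y=6 (Denby, w=70) cum 70
  y=8 (Ashton, w=50) cum 120
  y=14 (Fenton, w=300) cum 420  ← median
  y=15 (Granby, w=7) cum 427
  y=16 (Elwood, w=50) cum 477
  y=18 (Brookfield, w=120) cum 597
  y=22 (Calder, w=200) cum 797
⇒ y* = 14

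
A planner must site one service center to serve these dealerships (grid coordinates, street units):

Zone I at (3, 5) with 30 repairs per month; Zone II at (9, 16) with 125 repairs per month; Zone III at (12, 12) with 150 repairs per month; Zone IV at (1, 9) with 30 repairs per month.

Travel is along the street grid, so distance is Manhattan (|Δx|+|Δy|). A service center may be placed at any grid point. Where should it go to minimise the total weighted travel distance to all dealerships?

(9, 12)

Manhattan distance separates: Σwᵢ(|x−xᵢ|+|y−yᵢ|) = Σwᵢ|x−xᵢ| + Σwᵢ|y−yᵢ|, so x and y are optimised independently as 1-D weighted medians.
Total weight W = 335; half = 167.5.
x-coordinate, sorted with cumulative weight:
  x=1 (Zone IV, w=30) cum 30
  x=3 (Zone I, w=30) cum 60
  x=9 (Zone II, w=125) cum 185  ← median
  x=12 (Zone III, w=150) cum 335
⇒ x* = 9
y-coordinate, sorted with cumulative weight:
  y=5 (Zone I, w=30) cum 30
  y=9 (Zone IV, w=30) cum 60
  y=12 (Zone III, w=150) cum 210  ← median
  y=16 (Zone II, w=125) cum 335
⇒ y* = 12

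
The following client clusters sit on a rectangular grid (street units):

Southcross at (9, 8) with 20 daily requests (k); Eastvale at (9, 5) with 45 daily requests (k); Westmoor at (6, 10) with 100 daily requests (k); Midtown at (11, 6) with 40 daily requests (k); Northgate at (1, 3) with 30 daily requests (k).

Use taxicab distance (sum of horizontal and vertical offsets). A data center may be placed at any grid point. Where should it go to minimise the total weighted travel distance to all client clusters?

Manhattan distance separates: Σwᵢ(|x−xᵢ|+|y−yᵢ|) = Σwᵢ|x−xᵢ| + Σwᵢ|y−yᵢ|, so x and y are optimised independently as 1-D weighted medians.
Total weight W = 235; half = 117.5.
x-coordinate, sorted with cumulative weight:
  x=1 (Northgate, w=30) cum 30
  x=6 (Westmoor, w=100) cum 130  ← median
  x=9 (Southcross, w=20) cum 150
  x=9 (Eastvale, w=45) cum 195
  x=11 (Midtown, w=40) cum 235
⇒ x* = 6
y-coordinate, sorted with cumulative weight:
  y=3 (Northgate, w=30) cum 30
  y=5 (Eastvale, w=45) cum 75
  y=6 (Midtown, w=40) cum 115
  y=8 (Southcross, w=20) cum 135  ← median
  y=10 (Westmoor, w=100) cum 235
⇒ y* = 8

(6, 8)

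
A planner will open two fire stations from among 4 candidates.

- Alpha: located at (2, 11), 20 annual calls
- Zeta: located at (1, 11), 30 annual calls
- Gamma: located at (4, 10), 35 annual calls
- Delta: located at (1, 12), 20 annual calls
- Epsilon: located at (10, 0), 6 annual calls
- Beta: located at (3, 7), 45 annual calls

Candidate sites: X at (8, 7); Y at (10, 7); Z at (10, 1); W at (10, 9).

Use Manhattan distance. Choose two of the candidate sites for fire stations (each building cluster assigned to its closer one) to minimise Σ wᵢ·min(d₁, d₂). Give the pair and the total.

{X, Z}, total 1246

Evaluate every pair (each demand assigned to the nearer of the two):
  {X, Z}: total = 1246
  {X, Y}: total = 1282
  {X, W}: total = 1294
  {Y, W}: total = 1372
  {Z, W}: total = 1426
  {Y, Z}: total = 1546
Best pair: {X, Z} with total 1246.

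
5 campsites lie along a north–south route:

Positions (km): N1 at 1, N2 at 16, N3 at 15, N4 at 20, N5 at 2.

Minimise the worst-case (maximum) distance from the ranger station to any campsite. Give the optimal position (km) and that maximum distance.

location 10.5, max distance 9.5

The 1-center on a line is the midpoint of the two extreme points: leftmost at 1, rightmost at 20.
Optimal location = (1 + 20)/2 = 10.5; maximum distance = (20 − 1)/2 = 9.5.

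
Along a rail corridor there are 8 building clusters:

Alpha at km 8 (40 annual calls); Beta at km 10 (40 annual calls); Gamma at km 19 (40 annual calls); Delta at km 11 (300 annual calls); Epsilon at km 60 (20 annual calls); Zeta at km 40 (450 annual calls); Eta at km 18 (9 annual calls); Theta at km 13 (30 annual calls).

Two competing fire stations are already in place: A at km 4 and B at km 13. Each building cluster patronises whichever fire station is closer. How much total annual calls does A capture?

The indifferent point is the midpoint (4+13)/2 = 8.5; building clusters left of it (closer to A at 4) go to A, those right go to B.
  Alpha at 8 (w=40) → A
  Beta at 10 (w=40) → B
  Delta at 11 (w=300) → B
  Theta at 13 (w=30) → B
  Eta at 18 (w=9) → B
  Gamma at 19 (w=40) → B
  Zeta at 40 (w=450) → B
  Epsilon at 60 (w=20) → B
A captures 40; B captures 889.

40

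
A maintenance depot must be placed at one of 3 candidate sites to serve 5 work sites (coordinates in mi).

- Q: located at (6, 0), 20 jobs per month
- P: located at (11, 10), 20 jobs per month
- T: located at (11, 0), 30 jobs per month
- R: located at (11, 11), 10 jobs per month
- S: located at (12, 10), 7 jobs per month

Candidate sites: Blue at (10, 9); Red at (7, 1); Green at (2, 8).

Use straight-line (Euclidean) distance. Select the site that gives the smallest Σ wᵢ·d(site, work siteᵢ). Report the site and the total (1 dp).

Red, total 528.7 mi

Total weighted distance at each candidate:
  Blue (10, 9): total = 534.9
  Red (7, 1): total = 528.7
  Green (2, 8): total = 890.8
Minimum is at Red with total 528.7 mi.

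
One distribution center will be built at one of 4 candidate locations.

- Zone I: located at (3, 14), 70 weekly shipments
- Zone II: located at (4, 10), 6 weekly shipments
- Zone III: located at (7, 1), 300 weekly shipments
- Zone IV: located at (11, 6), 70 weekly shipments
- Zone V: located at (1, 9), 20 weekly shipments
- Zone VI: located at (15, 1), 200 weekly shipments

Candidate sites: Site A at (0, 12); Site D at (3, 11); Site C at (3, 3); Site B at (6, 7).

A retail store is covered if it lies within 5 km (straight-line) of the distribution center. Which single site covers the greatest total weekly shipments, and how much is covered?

Site C, covering 300

Coverage radius r = 5 km; a point is covered iff (Δx)²+(Δy)² ≤ 5² = 25.
  Site A (0, 12): covers {Zone I, Zone II, Zone V} → 96
  Site D (3, 11): covers {Zone I, Zone II, Zone V} → 96
  Site C (3, 3): covers {Zone III} → 300
  Site B (6, 7): covers {Zone II} → 6
Maximum coverage at Site C: 300 weekly shipments.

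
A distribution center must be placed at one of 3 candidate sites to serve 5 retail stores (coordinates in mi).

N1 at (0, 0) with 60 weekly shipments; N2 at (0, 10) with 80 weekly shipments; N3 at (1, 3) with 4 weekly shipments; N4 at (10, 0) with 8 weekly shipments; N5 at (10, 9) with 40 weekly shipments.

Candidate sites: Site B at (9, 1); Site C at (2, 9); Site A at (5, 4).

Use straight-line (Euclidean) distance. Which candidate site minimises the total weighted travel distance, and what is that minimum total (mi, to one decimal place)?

Site C, total 1172.7 mi

Total weighted distance at each candidate:
  Site B (9, 1): total = 1928.3
  Site C (2, 9): total = 1172.7
  Site A (5, 4): total = 1359.6
Minimum is at Site C with total 1172.7 mi.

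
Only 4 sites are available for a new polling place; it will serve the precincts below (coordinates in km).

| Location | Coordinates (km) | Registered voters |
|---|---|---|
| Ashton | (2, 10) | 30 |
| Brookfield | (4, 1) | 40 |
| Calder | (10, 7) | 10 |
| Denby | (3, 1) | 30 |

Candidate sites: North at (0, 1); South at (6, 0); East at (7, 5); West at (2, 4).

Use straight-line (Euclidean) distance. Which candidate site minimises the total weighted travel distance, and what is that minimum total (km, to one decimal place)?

Total weighted distance at each candidate:
  North (0, 1): total = 643.2
  South (6, 0): total = 588.0
  East (7, 5): total = 617.9
  West (2, 4): total = 504.5
Minimum is at West with total 504.5 km.

West, total 504.5 km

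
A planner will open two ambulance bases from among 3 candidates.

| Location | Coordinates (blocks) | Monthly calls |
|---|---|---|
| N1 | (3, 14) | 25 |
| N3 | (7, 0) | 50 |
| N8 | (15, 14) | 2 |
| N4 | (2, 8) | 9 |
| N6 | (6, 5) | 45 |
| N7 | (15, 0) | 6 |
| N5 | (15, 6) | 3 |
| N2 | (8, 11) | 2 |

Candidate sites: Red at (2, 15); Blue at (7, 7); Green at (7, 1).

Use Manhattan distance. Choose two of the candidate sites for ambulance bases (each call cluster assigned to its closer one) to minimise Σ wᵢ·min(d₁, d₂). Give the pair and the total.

Evaluate every pair (each demand assigned to the nearer of the two):
  {Red, Green}: total = 529
  {Blue, Green}: total = 635
  {Red, Blue}: total = 744
Best pair: {Red, Green} with total 529.

{Red, Green}, total 529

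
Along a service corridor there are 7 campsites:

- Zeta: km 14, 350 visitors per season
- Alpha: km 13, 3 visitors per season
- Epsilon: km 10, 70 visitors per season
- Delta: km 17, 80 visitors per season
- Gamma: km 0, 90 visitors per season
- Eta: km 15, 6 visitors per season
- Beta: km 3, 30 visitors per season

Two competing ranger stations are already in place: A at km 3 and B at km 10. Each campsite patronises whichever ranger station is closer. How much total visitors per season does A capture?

The indifferent point is the midpoint (3+10)/2 = 6.5; campsites left of it (closer to A at 3) go to A, those right go to B.
  Gamma at 0 (w=90) → A
  Beta at 3 (w=30) → A
  Epsilon at 10 (w=70) → B
  Alpha at 13 (w=3) → B
  Zeta at 14 (w=350) → B
  Eta at 15 (w=6) → B
  Delta at 17 (w=80) → B
A captures 120; B captures 509.

120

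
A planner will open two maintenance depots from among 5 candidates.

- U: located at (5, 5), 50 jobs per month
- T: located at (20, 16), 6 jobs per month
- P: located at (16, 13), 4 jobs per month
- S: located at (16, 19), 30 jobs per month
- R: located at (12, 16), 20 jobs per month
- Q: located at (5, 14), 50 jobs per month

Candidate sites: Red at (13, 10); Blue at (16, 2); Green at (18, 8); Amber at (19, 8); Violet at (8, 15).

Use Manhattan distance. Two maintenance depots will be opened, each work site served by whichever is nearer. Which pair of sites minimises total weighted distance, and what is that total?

{Amber, Violet}, total 1396

Evaluate every pair (each demand assigned to the nearer of the two):
  {Amber, Violet}: total = 1396
  {Green, Violet}: total = 1398
  {Red, Violet}: total = 1412
  {Blue, Violet}: total = 1428
  {Red, Amber}: total = 1828
  {Red, Green}: total = 1834
  {Red, Blue}: total = 1852
  {Blue, Green}: total = 2408
  {Green, Amber}: total = 2502
  {Blue, Amber}: total = 2506
Best pair: {Amber, Violet} with total 1396.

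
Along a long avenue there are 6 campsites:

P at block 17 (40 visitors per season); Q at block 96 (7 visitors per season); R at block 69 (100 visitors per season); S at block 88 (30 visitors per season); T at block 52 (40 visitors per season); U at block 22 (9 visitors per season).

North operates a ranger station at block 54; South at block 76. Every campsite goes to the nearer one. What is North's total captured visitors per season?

The indifferent point is the midpoint (54+76)/2 = 65; campsites left of it (closer to North at 54) go to North, those right go to South.
  P at 17 (w=40) → North
  U at 22 (w=9) → North
  T at 52 (w=40) → North
  R at 69 (w=100) → South
  S at 88 (w=30) → South
  Q at 96 (w=7) → South
North captures 89; South captures 137.

89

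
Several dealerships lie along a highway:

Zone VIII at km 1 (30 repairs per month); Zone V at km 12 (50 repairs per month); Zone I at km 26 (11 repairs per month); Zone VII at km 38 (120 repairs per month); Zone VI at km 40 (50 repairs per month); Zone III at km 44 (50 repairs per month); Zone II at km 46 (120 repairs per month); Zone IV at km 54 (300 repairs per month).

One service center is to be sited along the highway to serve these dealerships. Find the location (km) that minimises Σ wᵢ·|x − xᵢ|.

For a sum of weighted absolute distances on a line, the optimum is the weighted median (not the mean). Total weight W = 731; half-weight = 365.5.
Sort by position and accumulate weight:
  km 1 (Zone VIII, w=30) → cum 30
  km 12 (Zone V, w=50) → cum 80
  km 26 (Zone I, w=11) → cum 91
  km 38 (Zone VII, w=120) → cum 211
  km 40 (Zone VI, w=50) → cum 261
  km 44 (Zone III, w=50) → cum 311
  km 46 (Zone II, w=120) → cum 431  ≥ 365.5 → median here
  km 54 (Zone IV, w=300) → cum 731
Optimal location: km 46.

x = 46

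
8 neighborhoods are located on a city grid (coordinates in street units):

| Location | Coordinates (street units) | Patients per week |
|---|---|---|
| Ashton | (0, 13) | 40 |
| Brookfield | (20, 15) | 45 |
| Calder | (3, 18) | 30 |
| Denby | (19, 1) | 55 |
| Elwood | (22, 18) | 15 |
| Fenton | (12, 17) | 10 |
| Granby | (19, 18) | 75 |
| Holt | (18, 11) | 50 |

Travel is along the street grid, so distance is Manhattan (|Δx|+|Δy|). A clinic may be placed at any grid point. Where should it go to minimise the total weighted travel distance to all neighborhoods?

Manhattan distance separates: Σwᵢ(|x−xᵢ|+|y−yᵢ|) = Σwᵢ|x−xᵢ| + Σwᵢ|y−yᵢ|, so x and y are optimised independently as 1-D weighted medians.
Total weight W = 320; half = 160.
x-coordinate, sorted with cumulative weight:
  x=0 (Ashton, w=40) cum 40
  x=3 (Calder, w=30) cum 70
  x=12 (Fenton, w=10) cum 80
  x=18 (Holt, w=50) cum 130
  x=19 (Denby, w=55) cum 185  ← median
  x=19 (Granby, w=75) cum 260
  x=20 (Brookfield, w=45) cum 305
  x=22 (Elwood, w=15) cum 320
⇒ x* = 19
y-coordinate, sorted with cumulative weight:
  y=1 (Denby, w=55) cum 55
  y=11 (Holt, w=50) cum 105
  y=13 (Ashton, w=40) cum 145
  y=15 (Brookfield, w=45) cum 190  ← median
  y=17 (Fenton, w=10) cum 200
  y=18 (Calder, w=30) cum 230
  y=18 (Elwood, w=15) cum 245
  y=18 (Granby, w=75) cum 320
⇒ y* = 15

(19, 15)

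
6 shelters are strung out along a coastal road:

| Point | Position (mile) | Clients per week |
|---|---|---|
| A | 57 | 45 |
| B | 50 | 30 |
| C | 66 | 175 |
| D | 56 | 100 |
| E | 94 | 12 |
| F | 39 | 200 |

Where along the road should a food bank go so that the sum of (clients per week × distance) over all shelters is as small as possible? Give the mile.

x = 56

For a sum of weighted absolute distances on a line, the optimum is the weighted median (not the mean). Total weight W = 562; half-weight = 281.
Sort by position and accumulate weight:
  mile 39 (F, w=200) → cum 200
  mile 50 (B, w=30) → cum 230
  mile 56 (D, w=100) → cum 330  ≥ 281 → median here
  mile 57 (A, w=45) → cum 375
  mile 66 (C, w=175) → cum 550
  mile 94 (E, w=12) → cum 562
Optimal location: mile 56.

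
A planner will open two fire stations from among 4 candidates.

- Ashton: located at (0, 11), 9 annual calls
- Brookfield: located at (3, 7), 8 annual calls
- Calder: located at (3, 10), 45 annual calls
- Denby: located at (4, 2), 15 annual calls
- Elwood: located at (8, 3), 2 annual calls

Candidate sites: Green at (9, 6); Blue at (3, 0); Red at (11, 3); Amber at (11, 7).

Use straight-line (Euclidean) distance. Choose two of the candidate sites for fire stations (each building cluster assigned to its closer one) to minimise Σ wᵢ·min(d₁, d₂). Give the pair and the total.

{Green, Blue}, total 505.7

Evaluate every pair (each demand assigned to the nearer of the two):
  {Green, Blue}: total = 505.7
  {Green, Red}: total = 567.9
  {Green, Amber}: total = 568.2
  {Blue, Amber}: total = 586.6
  {Blue, Red}: total = 648.2
  {Red, Amber}: total = 665.9
Best pair: {Green, Blue} with total 505.7.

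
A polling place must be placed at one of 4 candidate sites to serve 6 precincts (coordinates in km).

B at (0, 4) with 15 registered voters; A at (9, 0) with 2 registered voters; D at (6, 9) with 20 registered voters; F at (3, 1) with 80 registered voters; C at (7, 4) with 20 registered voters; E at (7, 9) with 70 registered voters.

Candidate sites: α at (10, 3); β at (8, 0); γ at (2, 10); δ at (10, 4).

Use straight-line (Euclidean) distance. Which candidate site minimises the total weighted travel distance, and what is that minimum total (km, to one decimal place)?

δ, total 1363.7 km

Total weighted distance at each candidate:
  α (10, 3): total = 1416.5
  β (8, 0): total = 1444.8
  γ (2, 10): total = 1439.3
  δ (10, 4): total = 1363.7
Minimum is at δ with total 1363.7 km.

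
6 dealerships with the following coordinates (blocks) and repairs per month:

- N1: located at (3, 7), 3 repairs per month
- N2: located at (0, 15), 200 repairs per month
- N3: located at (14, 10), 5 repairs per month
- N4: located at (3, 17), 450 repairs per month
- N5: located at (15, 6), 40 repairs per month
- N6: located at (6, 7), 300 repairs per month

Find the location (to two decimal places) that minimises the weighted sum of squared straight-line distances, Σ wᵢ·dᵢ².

(3.84, 13.09)

The minimiser of Σwᵢ‖p−pᵢ‖² is the weighted centroid p* = (Σwᵢpᵢ)/(Σwᵢ).
Σwᵢ = 998.
Σwᵢxᵢ = 3·3 + 200·0 + 5·14 + 450·3 + 40·15 + 300·6 = 3829.
Σwᵢyᵢ = 3·7 + 200·15 + 5·10 + 450·17 + 40·6 + 300·7 = 13061.
x* = 3829/998 = 3.84, y* = 13061/998 = 13.09.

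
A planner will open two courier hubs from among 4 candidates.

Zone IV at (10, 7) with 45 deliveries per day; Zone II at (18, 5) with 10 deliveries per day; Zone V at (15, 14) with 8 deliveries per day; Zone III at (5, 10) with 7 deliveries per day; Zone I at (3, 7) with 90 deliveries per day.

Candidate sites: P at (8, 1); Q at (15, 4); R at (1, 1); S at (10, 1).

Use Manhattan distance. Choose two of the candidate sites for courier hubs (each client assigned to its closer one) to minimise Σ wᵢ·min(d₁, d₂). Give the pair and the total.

{Q, R}, total 1291

Evaluate every pair (each demand assigned to the nearer of the two):
  {Q, R}: total = 1291
  {R, S}: total = 1345
  {P, R}: total = 1464
  {P, Q}: total = 1554
  {P, S}: total = 1608
  {Q, S}: total = 1658
Best pair: {Q, R} with total 1291.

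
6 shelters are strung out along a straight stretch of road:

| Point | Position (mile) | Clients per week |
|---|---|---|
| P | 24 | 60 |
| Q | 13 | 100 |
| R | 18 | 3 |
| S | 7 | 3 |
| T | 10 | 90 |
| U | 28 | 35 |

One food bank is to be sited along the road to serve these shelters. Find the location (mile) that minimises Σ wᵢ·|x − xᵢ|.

For a sum of weighted absolute distances on a line, the optimum is the weighted median (not the mean). Total weight W = 291; half-weight = 145.5.
Sort by position and accumulate weight:
  mile 7 (S, w=3) → cum 3
  mile 10 (T, w=90) → cum 93
  mile 13 (Q, w=100) → cum 193  ≥ 145.5 → median here
  mile 18 (R, w=3) → cum 196
  mile 24 (P, w=60) → cum 256
  mile 28 (U, w=35) → cum 291
Optimal location: mile 13.

x = 13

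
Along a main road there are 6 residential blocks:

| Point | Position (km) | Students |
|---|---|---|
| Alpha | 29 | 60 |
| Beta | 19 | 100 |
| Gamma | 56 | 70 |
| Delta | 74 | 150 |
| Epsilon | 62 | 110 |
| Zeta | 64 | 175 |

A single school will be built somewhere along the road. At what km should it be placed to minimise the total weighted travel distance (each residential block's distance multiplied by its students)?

x = 62

For a sum of weighted absolute distances on a line, the optimum is the weighted median (not the mean). Total weight W = 665; half-weight = 332.5.
Sort by position and accumulate weight:
  km 19 (Beta, w=100) → cum 100
  km 29 (Alpha, w=60) → cum 160
  km 56 (Gamma, w=70) → cum 230
  km 62 (Epsilon, w=110) → cum 340  ≥ 332.5 → median here
  km 64 (Zeta, w=175) → cum 515
  km 74 (Delta, w=150) → cum 665
Optimal location: km 62.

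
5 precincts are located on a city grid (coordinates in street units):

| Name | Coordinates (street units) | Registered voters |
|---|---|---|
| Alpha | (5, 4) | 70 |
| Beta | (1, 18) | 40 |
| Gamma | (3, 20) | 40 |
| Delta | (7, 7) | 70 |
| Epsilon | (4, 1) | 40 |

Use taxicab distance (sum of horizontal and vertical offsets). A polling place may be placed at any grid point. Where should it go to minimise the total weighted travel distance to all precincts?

Manhattan distance separates: Σwᵢ(|x−xᵢ|+|y−yᵢ|) = Σwᵢ|x−xᵢ| + Σwᵢ|y−yᵢ|, so x and y are optimised independently as 1-D weighted medians.
Total weight W = 260; half = 130.
x-coordinate, sorted with cumulative weight:
  x=1 (Beta, w=40) cum 40
  x=3 (Gamma, w=40) cum 80
  x=4 (Epsilon, w=40) cum 120
  x=5 (Alpha, w=70) cum 190  ← median
  x=7 (Delta, w=70) cum 260
⇒ x* = 5
y-coordinate, sorted with cumulative weight:
  y=1 (Epsilon, w=40) cum 40
  y=4 (Alpha, w=70) cum 110
  y=7 (Delta, w=70) cum 180  ← median
  y=18 (Beta, w=40) cum 220
  y=20 (Gamma, w=40) cum 260
⇒ y* = 7

(5, 7)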